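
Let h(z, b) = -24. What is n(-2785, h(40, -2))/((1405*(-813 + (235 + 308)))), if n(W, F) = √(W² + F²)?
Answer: -√7756801/379350 ≈ -0.0073418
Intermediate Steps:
n(W, F) = √(F² + W²)
n(-2785, h(40, -2))/((1405*(-813 + (235 + 308)))) = √((-24)² + (-2785)²)/((1405*(-813 + (235 + 308)))) = √(576 + 7756225)/((1405*(-813 + 543))) = √7756801/((1405*(-270))) = √7756801/(-379350) = √7756801*(-1/379350) = -√7756801/379350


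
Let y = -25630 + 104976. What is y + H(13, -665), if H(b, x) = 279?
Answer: 79625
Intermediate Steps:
y = 79346
y + H(13, -665) = 79346 + 279 = 79625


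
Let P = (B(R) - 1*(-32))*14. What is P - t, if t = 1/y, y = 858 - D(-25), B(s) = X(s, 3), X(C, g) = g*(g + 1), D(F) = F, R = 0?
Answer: 543927/883 ≈ 616.00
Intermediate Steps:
X(C, g) = g*(1 + g)
B(s) = 12 (B(s) = 3*(1 + 3) = 3*4 = 12)
P = 616 (P = (12 - 1*(-32))*14 = (12 + 32)*14 = 44*14 = 616)
y = 883 (y = 858 - 1*(-25) = 858 + 25 = 883)
t = 1/883 ≈ 0.0011325
P - t = 616 - 1*1/883 = 616 - 1/883 = 543927/883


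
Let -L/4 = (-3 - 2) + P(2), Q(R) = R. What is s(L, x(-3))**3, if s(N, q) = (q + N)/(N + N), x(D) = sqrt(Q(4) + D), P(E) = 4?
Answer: 125/512 ≈ 0.24414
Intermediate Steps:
L = 4 (L = -4*((-3 - 2) + 4) = -4*(-5 + 4) = -4*(-1) = 4)
x(D) = sqrt(4 + D)
s(N, q) = (N + q)/(2*N) (s(N, q) = (N + q)/((2*N)) = (N + q)*(1/(2*N)) = (N + q)/(2*N))
s(L, x(-3))**3 = ((1/2)*(4 + sqrt(4 - 3))/4)**3 = ((1/2)*(1/4)*(4 + sqrt(1)))**3 = ((1/2)*(1/4)*(4 + 1))**3 = ((1/2)*(1/4)*5)**3 = (5/8)**3 = 125/512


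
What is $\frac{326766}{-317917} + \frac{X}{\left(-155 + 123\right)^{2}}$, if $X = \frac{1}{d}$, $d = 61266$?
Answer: $- \frac{20500116936227}{19944962992128} \approx -1.0278$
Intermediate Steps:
$X = \frac{1}{61266} \approx 1.6322 \cdot 10^{-5}$
$\frac{326766}{-317917} + \frac{X}{\left(-155 + 123\right)^{2}} = \frac{326766}{-317917} + \frac{1}{61266 \left(-155 + 123\right)^{2}} = 326766 \left(- \frac{1}{317917}\right) + \frac{1}{61266 \left(-32\right)^{2}} = - \frac{326766}{317917} + \frac{1}{61266 \cdot 1024} = - \frac{326766}{317917} + \frac{1}{61266} \cdot \frac{1}{1024} = - \frac{326766}{317917} + \frac{1}{62736384} = - \frac{20500116936227}{19944962992128}$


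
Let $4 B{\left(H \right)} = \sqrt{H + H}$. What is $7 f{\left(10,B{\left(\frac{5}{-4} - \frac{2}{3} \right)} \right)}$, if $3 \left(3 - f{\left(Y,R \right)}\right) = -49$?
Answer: $\frac{406}{3} \approx 135.33$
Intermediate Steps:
$B{\left(H \right)} = \frac{\sqrt{2} \sqrt{H}}{4}$ ($B{\left(H \right)} = \frac{\sqrt{H + H}}{4} = \frac{\sqrt{2 H}}{4} = \frac{\sqrt{2} \sqrt{H}}{4}$)
$f{\left(Y,R \right)} = \frac{58}{3}$ ($f{\left(Y,R \right)} = 3 - - \frac{49}{3} = 3 + \frac{49}{3} = \frac{58}{3}$)
$7 f{\left(10,B{\left(\frac{5}{-4} - \frac{2}{3} \right)} \right)} = 7 \cdot \frac{58}{3} = \frac{406}{3}$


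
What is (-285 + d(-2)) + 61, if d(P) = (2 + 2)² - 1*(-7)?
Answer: -201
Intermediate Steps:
d(P) = 23 (d(P) = 4² + 7 = 16 + 7 = 23)
(-285 + d(-2)) + 61 = (-285 + 23) + 61 = -262 + 61 = -201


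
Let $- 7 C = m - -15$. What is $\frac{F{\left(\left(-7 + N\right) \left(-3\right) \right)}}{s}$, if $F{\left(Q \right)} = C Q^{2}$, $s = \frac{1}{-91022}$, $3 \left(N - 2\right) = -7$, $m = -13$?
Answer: $\frac{88109296}{7} \approx 1.2587 \cdot 10^{7}$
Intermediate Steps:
$N = - \frac{1}{3}$ ($N = 2 + \frac{1}{3} \left(-7\right) = 2 - \frac{7}{3} = - \frac{1}{3} \approx -0.33333$)
$s = - \frac{1}{91022} \approx -1.0986 \cdot 10^{-5}$
$C = - \frac{2}{7}$ ($C = - \frac{-13 - -15}{7} = - \frac{-13 + 15}{7} = \left(- \frac{1}{7}\right) 2 = - \frac{2}{7} \approx -0.28571$)
$F{\left(Q \right)} = - \frac{2 Q^{2}}{7}$
$\frac{F{\left(\left(-7 + N\right) \left(-3\right) \right)}}{s} = \frac{\left(- \frac{2}{7}\right) \left(\left(-7 - \frac{1}{3}\right) \left(-3\right)\right)^{2}}{- \frac{1}{91022}} = - \frac{2 \left(\left(- \frac{22}{3}\right) \left(-3\right)\right)^{2}}{7} \left(-91022\right) = - \frac{2 \cdot 22^{2}}{7} \left(-91022\right) = \left(- \frac{2}{7}\right) 484 \left(-91022\right) = \left(- \frac{968}{7}\right) \left(-91022\right) = \frac{88109296}{7}$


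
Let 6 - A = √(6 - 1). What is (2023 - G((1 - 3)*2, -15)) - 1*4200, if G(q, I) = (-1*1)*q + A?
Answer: -2187 + √5 ≈ -2184.8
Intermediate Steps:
A = 6 - √5 (A = 6 - √(6 - 1) = 6 - √5 ≈ 3.7639)
G(q, I) = 6 - q - √5 (G(q, I) = (-1*1)*q + (6 - √5) = -q + (6 - √5) = 6 - q - √5)
(2023 - G((1 - 3)*2, -15)) - 1*4200 = (2023 - (6 - (1 - 3)*2 - √5)) - 1*4200 = (2023 - (6 - (-2)*2 - √5)) - 4200 = (2023 - (6 - 1*(-4) - √5)) - 4200 = (2023 - (6 + 4 - √5)) - 4200 = (2023 - (10 - √5)) - 4200 = (2023 + (-10 + √5)) - 4200 = (2013 + √5) - 4200 = -2187 + √5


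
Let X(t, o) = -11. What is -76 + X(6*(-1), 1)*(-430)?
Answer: 4654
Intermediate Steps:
-76 + X(6*(-1), 1)*(-430) = -76 - 11*(-430) = -76 + 4730 = 4654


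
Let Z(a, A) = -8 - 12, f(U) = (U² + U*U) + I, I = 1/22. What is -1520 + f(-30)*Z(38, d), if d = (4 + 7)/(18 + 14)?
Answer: -412730/11 ≈ -37521.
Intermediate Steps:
I = 1/22 ≈ 0.045455
f(U) = 1/22 + 2*U² (f(U) = (U² + U*U) + 1/22 = (U² + U²) + 1/22 = 2*U² + 1/22 = 1/22 + 2*U²)
d = 11/32 ≈ 0.34375
Z(a, A) = -20
-1520 + f(-30)*Z(38, d) = -1520 + (1/22 + 2*(-30)²)*(-20) = -1520 + (1/22 + 2*900)*(-20) = -1520 + (1/22 + 1800)*(-20) = -1520 + (39601/22)*(-20) = -1520 - 396010/11 = -412730/11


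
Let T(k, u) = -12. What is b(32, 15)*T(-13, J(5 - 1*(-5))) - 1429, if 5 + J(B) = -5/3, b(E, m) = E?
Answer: -1813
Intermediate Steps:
J(B) = -20/3 (J(B) = -5 - 5/3 = -20/3)
b(32, 15)*T(-13, J(5 - 1*(-5))) - 1429 = 32*(-12) - 1429 = -384 - 1429 = -1813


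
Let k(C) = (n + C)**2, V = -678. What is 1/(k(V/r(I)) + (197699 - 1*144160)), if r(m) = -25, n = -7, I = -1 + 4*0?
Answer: 625/33714884 ≈ 1.8538e-5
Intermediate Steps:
I = -1 (I = -1 + 0 = -1)
k(C) = (-7 + C)**2
1/(k(V/r(I)) + (197699 - 1*144160)) = 1/((-7 - 678/(-25))**2 + (197699 - 1*144160)) = 1/((-7 - 678*(-1/25))**2 + (197699 - 144160)) = 1/((-7 + 678/25)**2 + 53539) = 1/((503/25)**2 + 53539) = 1/(253009/625 + 53539) = 1/(33714884/625) = 625/33714884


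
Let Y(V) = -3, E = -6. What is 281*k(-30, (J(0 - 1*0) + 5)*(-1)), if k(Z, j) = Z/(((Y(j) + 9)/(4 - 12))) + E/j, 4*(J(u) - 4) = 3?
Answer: 148368/13 ≈ 11413.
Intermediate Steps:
J(u) = 19/4 (J(u) = 4 + (¼)*3 = 4 + ¾ = 19/4)
k(Z, j) = -6/j - 4*Z/3 (k(Z, j) = Z/(((-3 + 9)/(4 - 12))) - 6/j = Z/((6/(-8))) - 6/j = Z/((6*(-⅛))) - 6/j = Z/(-¾) - 6/j = Z*(-4/3) - 6/j = -4*Z/3 - 6/j = -6/j - 4*Z/3)
281*k(-30, (J(0 - 1*0) + 5)*(-1)) = 281*(-6*(-1/(19/4 + 5)) - 4/3*(-30)) = 281*(-6/((39/4)*(-1)) + 40) = 281*(-6/(-39/4) + 40) = 281*(-6*(-4/39) + 40) = 281*(8/13 + 40) = 281*(528/13) = 148368/13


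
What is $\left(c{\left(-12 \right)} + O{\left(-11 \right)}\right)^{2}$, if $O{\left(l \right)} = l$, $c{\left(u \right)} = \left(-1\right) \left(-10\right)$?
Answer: $1$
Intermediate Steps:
$c{\left(u \right)} = 10$
$\left(c{\left(-12 \right)} + O{\left(-11 \right)}\right)^{2} = \left(10 - 11\right)^{2} = \left(-1\right)^{2} = 1$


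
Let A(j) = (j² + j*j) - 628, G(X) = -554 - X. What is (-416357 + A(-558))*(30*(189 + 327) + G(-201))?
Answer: 3112274361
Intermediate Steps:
A(j) = -628 + 2*j² (A(j) = (j² + j²) - 628 = 2*j² - 628 = -628 + 2*j²)
(-416357 + A(-558))*(30*(189 + 327) + G(-201)) = (-416357 + (-628 + 2*(-558)²))*(30*(189 + 327) + (-554 - 1*(-201))) = (-416357 + (-628 + 2*311364))*(30*516 + (-554 + 201)) = (-416357 + (-628 + 622728))*(15480 - 353) = (-416357 + 622100)*15127 = 205743*15127 = 3112274361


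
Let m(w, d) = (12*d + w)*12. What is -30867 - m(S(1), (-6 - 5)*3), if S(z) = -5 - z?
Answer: -26043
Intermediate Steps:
m(w, d) = 12*w + 144*d (m(w, d) = (w + 12*d)*12 = 12*w + 144*d)
-30867 - m(S(1), (-6 - 5)*3) = -30867 - (12*(-5 - 1*1) + 144*((-6 - 5)*3)) = -30867 - (12*(-5 - 1) + 144*(-11*3)) = -30867 - (12*(-6) + 144*(-33)) = -30867 - (-72 - 4752) = -30867 - 1*(-4824) = -30867 + 4824 = -26043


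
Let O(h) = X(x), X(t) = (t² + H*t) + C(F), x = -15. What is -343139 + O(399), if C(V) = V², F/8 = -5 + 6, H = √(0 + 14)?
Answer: -342850 - 15*√14 ≈ -3.4291e+5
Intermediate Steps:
H = √14 ≈ 3.7417
F = 8 (F = 8*(-5 + 6) = 8*1 = 8)
X(t) = 64 + t² + t*√14 (X(t) = (t² + √14*t) + 8² = (t² + t*√14) + 64 = 64 + t² + t*√14)
O(h) = 289 - 15*√14 (O(h) = 64 + (-15)² - 15*√14 = 64 + 225 - 15*√14 = 289 - 15*√14)
-343139 + O(399) = -343139 + (289 - 15*√14) = -342850 - 15*√14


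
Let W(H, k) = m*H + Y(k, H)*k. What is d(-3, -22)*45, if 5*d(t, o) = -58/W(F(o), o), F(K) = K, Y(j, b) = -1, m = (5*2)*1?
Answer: 29/11 ≈ 2.6364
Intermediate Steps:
m = 10 (m = 10*1 = 10)
W(H, k) = -k + 10*H (W(H, k) = 10*H - k = -k + 10*H)
d(t, o) = -58/(45*o) (d(t, o) = (-58/(-o + 10*o))/5 = (-58*1/(9*o))/5 = (-58/(9*o))/5 = -58/(45*o))
d(-3, -22)*45 = -58/45/(-22)*45 = -58/45*(-1/22)*45 = (29/495)*45 = 29/11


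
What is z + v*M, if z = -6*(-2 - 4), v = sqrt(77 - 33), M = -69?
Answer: 36 - 138*sqrt(11) ≈ -421.69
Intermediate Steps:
v = 2*sqrt(11) (v = sqrt(44) = 2*sqrt(11) ≈ 6.6332)
z = 36 (z = -6*(-6) = 36)
z + v*M = 36 + (2*sqrt(11))*(-69) = 36 - 138*sqrt(11)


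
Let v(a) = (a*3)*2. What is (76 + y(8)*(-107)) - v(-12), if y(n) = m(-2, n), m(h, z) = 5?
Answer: -387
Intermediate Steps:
y(n) = 5
v(a) = 6*a (v(a) = (3*a)*2 = 6*a)
(76 + y(8)*(-107)) - v(-12) = (76 + 5*(-107)) - 6*(-12) = (76 - 535) - 1*(-72) = -459 + 72 = -387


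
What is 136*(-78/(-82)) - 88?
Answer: 1696/41 ≈ 41.366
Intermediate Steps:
136*(-78/(-82)) - 88 = 136*(-78*(-1/82)) - 88 = 136*(39/41) - 88 = 5304/41 - 88 = 1696/41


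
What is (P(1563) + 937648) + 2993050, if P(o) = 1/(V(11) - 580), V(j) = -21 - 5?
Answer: 2382002987/606 ≈ 3.9307e+6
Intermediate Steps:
V(j) = -26
P(o) = -1/606 (P(o) = 1/(-26 - 580) = 1/(-606) = -1/606)
(P(1563) + 937648) + 2993050 = (-1/606 + 937648) + 2993050 = 568214687/606 + 2993050 = 2382002987/606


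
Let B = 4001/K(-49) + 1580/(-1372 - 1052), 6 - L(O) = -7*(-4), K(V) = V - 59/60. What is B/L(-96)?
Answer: 13332815/3634788 ≈ 3.6681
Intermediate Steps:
K(V) = -59/60 + V (K(V) = V - 59*1/60 = V - 59/60 = -59/60 + V)
L(O) = -22 (L(O) = 6 - (-7)*(-4) = 6 - 1*28 = 6 - 28 = -22)
B = -146660965/1817394 (B = 4001/(-59/60 - 49) + 1580/(-1372 - 1052) = 4001/(-2999/60) + 1580/(-2424) = 4001*(-60/2999) + 1580*(-1/2424) = -240060/2999 - 395/606 = -146660965/1817394 ≈ -80.698)
B/L(-96) = -146660965/1817394/(-22) = -146660965/1817394*(-1/22) = 13332815/3634788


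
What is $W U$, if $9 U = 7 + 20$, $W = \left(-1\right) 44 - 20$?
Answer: $-192$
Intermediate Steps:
$W = -64$ ($W = -44 - 20 = -64$)
$U = 3$ ($U = \frac{7 + 20}{9} = \frac{1}{9} \cdot 27 = 3$)
$W U = \left(-64\right) 3 = -192$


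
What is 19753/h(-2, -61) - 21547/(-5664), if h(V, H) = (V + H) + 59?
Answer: -27948701/5664 ≈ -4934.4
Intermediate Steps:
h(V, H) = 59 + H + V (h(V, H) = (H + V) + 59 = 59 + H + V)
19753/h(-2, -61) - 21547/(-5664) = 19753/(59 - 61 - 2) - 21547/(-5664) = 19753/(-4) - 21547*(-1/5664) = 19753*(-¼) + 21547/5664 = -19753/4 + 21547/5664 = -27948701/5664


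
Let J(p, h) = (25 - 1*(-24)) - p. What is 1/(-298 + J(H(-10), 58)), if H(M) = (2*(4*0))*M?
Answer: -1/249 ≈ -0.0040161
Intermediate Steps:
H(M) = 0 (H(M) = (2*0)*M = 0*M = 0)
J(p, h) = 49 - p (J(p, h) = (25 + 24) - p = 49 - p)
1/(-298 + J(H(-10), 58)) = 1/(-298 + (49 - 1*0)) = 1/(-298 + (49 + 0)) = 1/(-298 + 49) = 1/(-249) = -1/249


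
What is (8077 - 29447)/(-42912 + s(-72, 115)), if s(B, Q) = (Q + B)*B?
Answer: 10685/23004 ≈ 0.46448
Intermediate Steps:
s(B, Q) = B*(B + Q) (s(B, Q) = (B + Q)*B = B*(B + Q))
(8077 - 29447)/(-42912 + s(-72, 115)) = (8077 - 29447)/(-42912 - 72*(-72 + 115)) = -21370/(-42912 - 72*43) = -21370/(-42912 - 3096) = -21370/(-46008) = -21370*(-1/46008) = 10685/23004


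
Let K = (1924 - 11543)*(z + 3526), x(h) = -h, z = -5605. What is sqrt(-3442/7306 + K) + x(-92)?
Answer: 92 + 2*sqrt(66715040949674)/3653 ≈ 4563.9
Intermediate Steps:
K = 19997901 (K = (1924 - 11543)*(-5605 + 3526) = -9619*(-2079) = 19997901)
sqrt(-3442/7306 + K) + x(-92) = sqrt(-3442/7306 + 19997901) - 1*(-92) = sqrt(-3442*1/7306 + 19997901) + 92 = sqrt(-1721/3653 + 19997901) + 92 = sqrt(73052330632/3653) + 92 = 2*sqrt(66715040949674)/3653 + 92 = 92 + 2*sqrt(66715040949674)/3653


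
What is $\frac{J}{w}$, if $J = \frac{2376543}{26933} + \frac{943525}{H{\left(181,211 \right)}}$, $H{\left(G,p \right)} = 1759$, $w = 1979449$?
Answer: $\frac{29592297962}{93776687354003} \approx 0.00031556$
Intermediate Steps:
$J = \frac{29592297962}{47375147}$ ($J = \frac{2376543}{26933} + \frac{943525}{1759} = \frac{29592297962}{47375147} \approx 624.64$)
$\frac{J}{w} = \frac{29592297962}{47375147 \cdot 1979449} = \frac{29592297962}{47375147} \cdot \frac{1}{1979449} = \frac{29592297962}{93776687354003}$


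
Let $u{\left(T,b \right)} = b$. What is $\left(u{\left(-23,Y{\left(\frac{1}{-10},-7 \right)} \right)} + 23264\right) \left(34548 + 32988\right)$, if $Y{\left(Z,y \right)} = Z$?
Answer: $\frac{7855753752}{5} \approx 1.5711 \cdot 10^{9}$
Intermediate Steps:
$\left(u{\left(-23,Y{\left(\frac{1}{-10},-7 \right)} \right)} + 23264\right) \left(34548 + 32988\right) = \left(\frac{1}{-10} + 23264\right) \left(34548 + 32988\right) = \left(- \frac{1}{10} + 23264\right) 67536 = \frac{232639}{10} \cdot 67536 = \frac{7855753752}{5}$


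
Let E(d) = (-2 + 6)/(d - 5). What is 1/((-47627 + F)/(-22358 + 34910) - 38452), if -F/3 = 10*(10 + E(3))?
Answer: -12552/482697371 ≈ -2.6004e-5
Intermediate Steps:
E(d) = 4/(-5 + d)
F = -240 (F = -30*(10 + 4/(-5 + 3)) = -30*(10 + 4/(-2)) = -30*(10 + 4*(-½)) = -30*(10 - 2) = -30*8 = -3*80 = -240)
1/((-47627 + F)/(-22358 + 34910) - 38452) = 1/((-47627 - 240)/(-22358 + 34910) - 38452) = 1/(-47867/12552 - 38452) = 1/(-482697371/12552) = -12552/482697371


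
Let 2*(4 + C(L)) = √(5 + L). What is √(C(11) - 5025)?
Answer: I*√5027 ≈ 70.901*I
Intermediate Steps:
C(L) = -4 + √(5 + L)/2
√(C(11) - 5025) = √((-4 + √(5 + 11)/2) - 5025) = √((-4 + √16/2) - 5025) = √((-4 + (½)*4) - 5025) = √((-4 + 2) - 5025) = √(-2 - 5025) = √(-5027) = I*√5027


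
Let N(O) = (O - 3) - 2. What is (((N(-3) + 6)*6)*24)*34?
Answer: -9792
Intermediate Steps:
N(O) = -5 + O (N(O) = (-3 + O) - 2 = -5 + O)
(((N(-3) + 6)*6)*24)*34 = ((((-5 - 3) + 6)*6)*24)*34 = (((-8 + 6)*6)*24)*34 = (-2*6*24)*34 = -12*24*34 = -288*34 = -9792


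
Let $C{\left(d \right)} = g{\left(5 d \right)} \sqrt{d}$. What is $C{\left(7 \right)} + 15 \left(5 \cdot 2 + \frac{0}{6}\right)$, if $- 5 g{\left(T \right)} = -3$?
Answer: $150 + \frac{3 \sqrt{7}}{5} \approx 151.59$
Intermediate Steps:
$g{\left(T \right)} = \frac{3}{5}$ ($g{\left(T \right)} = \left(- \frac{1}{5}\right) \left(-3\right) = \frac{3}{5}$)
$C{\left(d \right)} = \frac{3 \sqrt{d}}{5}$
$C{\left(7 \right)} + 15 \left(5 \cdot 2 + \frac{0}{6}\right) = \frac{3 \sqrt{7}}{5} + 15 \left(5 \cdot 2 + \frac{0}{6}\right) = \frac{3 \sqrt{7}}{5} + 15 \left(10 + 0 \cdot \frac{1}{6}\right) = \frac{3 \sqrt{7}}{5} + 15 \left(10 + 0\right) = \frac{3 \sqrt{7}}{5} + 15 \cdot 10 = \frac{3 \sqrt{7}}{5} + 150 = 150 + \frac{3 \sqrt{7}}{5}$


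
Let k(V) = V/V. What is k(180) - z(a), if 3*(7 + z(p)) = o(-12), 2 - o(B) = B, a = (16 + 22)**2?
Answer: 10/3 ≈ 3.3333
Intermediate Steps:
a = 1444 (a = 38**2 = 1444)
o(B) = 2 - B
k(V) = 1
z(p) = -7/3 (z(p) = -7 + (2 - 1*(-12))/3 = -7 + (2 + 12)/3 = -7 + (1/3)*14 = -7 + 14/3 = -7/3)
k(180) - z(a) = 1 - 1*(-7/3) = 1 + 7/3 = 10/3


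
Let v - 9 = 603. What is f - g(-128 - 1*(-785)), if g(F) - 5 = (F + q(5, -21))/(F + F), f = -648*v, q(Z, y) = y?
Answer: -86851345/219 ≈ -3.9658e+5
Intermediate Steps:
v = 612 (v = 9 + 603 = 612)
f = -396576 (f = -648*612 = -396576)
g(F) = 5 + (-21 + F)/(2*F) (g(F) = 5 + (F - 21)/(F + F) = 5 + (-21 + F)/((2*F)) = 5 + (-21 + F)*(1/(2*F)) = 5 + (-21 + F)/(2*F))
f - g(-128 - 1*(-785)) = -396576 - (-21 + 11*(-128 - 1*(-785)))/(2*(-128 - 1*(-785))) = -396576 - (-21 + 11*(-128 + 785))/(2*(-128 + 785)) = -396576 - (-21 + 11*657)/(2*657) = -396576 - (-21 + 7227)/(2*657) = -396576 - 7206/(2*657) = -396576 - 1*1201/219 = -396576 - 1201/219 = -86851345/219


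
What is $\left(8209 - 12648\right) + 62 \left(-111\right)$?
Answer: $-11321$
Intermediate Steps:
$\left(8209 - 12648\right) + 62 \left(-111\right) = -4439 - 6882 = -11321$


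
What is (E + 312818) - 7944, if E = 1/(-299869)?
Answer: 91422261505/299869 ≈ 3.0487e+5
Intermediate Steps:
E = -1/299869 ≈ -3.3348e-6
(E + 312818) - 7944 = (-1/299869 + 312818) - 7944 = 93804420841/299869 - 7944 = 91422261505/299869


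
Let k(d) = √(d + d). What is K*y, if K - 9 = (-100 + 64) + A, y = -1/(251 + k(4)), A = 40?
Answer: -3263/62993 + 26*√2/62993 ≈ -0.051216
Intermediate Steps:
k(d) = √2*√d (k(d) = √(2*d) = √2*√d)
y = -1/(251 + 2*√2) (y = -1/(251 + √2*√4) = -1/(251 + √2*2) = -1/(251 + 2*√2) ≈ -0.0039397)
K = 13 (K = 9 + ((-100 + 64) + 40) = 9 + (-36 + 40) = 9 + 4 = 13)
K*y = 13*(-251/62993 + 2*√2/62993) = -3263/62993 + 26*√2/62993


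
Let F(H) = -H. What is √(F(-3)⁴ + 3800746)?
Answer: √3800827 ≈ 1949.6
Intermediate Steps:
√(F(-3)⁴ + 3800746) = √((-1*(-3))⁴ + 3800746) = √(3⁴ + 3800746) = √(81 + 3800746) = √3800827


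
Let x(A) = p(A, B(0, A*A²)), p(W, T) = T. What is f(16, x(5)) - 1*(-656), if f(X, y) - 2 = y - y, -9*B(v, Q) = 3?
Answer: 658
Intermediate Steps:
B(v, Q) = -⅓ (B(v, Q) = -⅑*3 = -⅓)
x(A) = -⅓
f(X, y) = 2 (f(X, y) = 2 + (y - y) = 2 + 0 = 2)
f(16, x(5)) - 1*(-656) = 2 - 1*(-656) = 2 + 656 = 658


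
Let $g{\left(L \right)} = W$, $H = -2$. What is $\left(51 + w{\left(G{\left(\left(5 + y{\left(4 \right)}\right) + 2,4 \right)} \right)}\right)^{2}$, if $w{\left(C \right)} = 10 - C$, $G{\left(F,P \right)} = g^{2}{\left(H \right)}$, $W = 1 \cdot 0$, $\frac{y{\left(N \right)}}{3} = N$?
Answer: $3721$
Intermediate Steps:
$y{\left(N \right)} = 3 N$
$W = 0$
$g{\left(L \right)} = 0$
$G{\left(F,P \right)} = 0$ ($G{\left(F,P \right)} = 0^{2} = 0$)
$\left(51 + w{\left(G{\left(\left(5 + y{\left(4 \right)}\right) + 2,4 \right)} \right)}\right)^{2} = \left(51 + \left(10 - 0\right)\right)^{2} = \left(51 + \left(10 + 0\right)\right)^{2} = \left(51 + 10\right)^{2} = 61^{2} = 3721$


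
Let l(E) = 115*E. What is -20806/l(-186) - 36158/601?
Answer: -380457607/6427695 ≈ -59.190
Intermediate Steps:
-20806/l(-186) - 36158/601 = -20806/(115*(-186)) - 36158/601 = -20806/(-21390) - 36158*1/601 = -20806*(-1/21390) - 36158/601 = 10403/10695 - 36158/601 = -380457607/6427695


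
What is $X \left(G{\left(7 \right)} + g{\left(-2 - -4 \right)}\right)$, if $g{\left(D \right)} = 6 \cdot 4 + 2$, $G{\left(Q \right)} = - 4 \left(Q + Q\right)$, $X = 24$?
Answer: $-720$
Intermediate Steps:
$G{\left(Q \right)} = - 8 Q$ ($G{\left(Q \right)} = - 4 \cdot 2 Q = - 8 Q$)
$g{\left(D \right)} = 26$ ($g{\left(D \right)} = 24 + 2 = 26$)
$X \left(G{\left(7 \right)} + g{\left(-2 - -4 \right)}\right) = 24 \left(\left(-8\right) 7 + 26\right) = 24 \left(-56 + 26\right) = 24 \left(-30\right) = -720$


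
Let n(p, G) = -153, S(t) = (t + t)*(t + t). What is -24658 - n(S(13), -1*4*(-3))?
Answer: -24505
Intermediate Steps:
S(t) = 4*t² (S(t) = (2*t)*(2*t) = 4*t²)
-24658 - n(S(13), -1*4*(-3)) = -24658 - 1*(-153) = -24658 + 153 = -24505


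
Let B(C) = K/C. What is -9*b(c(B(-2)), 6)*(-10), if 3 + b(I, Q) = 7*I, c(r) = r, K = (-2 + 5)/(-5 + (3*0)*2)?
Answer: -81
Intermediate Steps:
K = -⅗ (K = 3/(-5 + 0*2) = 3/(-5 + 0) = 3/(-5) = 3*(-⅕) = -⅗ ≈ -0.60000)
B(C) = -3/(5*C)
b(I, Q) = -3 + 7*I
-9*b(c(B(-2)), 6)*(-10) = -9*(-3 + 7*(-⅗/(-2)))*(-10) = -9*(-3 + 7*(-⅗*(-½)))*(-10) = -9*(-3 + 7*(3/10))*(-10) = -9*(-3 + 21/10)*(-10) = -9*(-9/10)*(-10) = (81/10)*(-10) = -81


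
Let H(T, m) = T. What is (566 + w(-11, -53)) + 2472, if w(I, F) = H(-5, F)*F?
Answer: 3303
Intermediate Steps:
w(I, F) = -5*F
(566 + w(-11, -53)) + 2472 = (566 - 5*(-53)) + 2472 = (566 + 265) + 2472 = 831 + 2472 = 3303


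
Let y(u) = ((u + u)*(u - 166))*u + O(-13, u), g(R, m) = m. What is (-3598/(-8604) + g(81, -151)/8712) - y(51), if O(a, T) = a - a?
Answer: 415205399089/694056 ≈ 5.9823e+5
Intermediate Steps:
O(a, T) = 0
y(u) = 2*u**2*(-166 + u) (y(u) = ((u + u)*(u - 166))*u + 0 = ((2*u)*(-166 + u))*u + 0 = (2*u*(-166 + u))*u + 0 = 2*u**2*(-166 + u) + 0 = 2*u**2*(-166 + u))
(-3598/(-8604) + g(81, -151)/8712) - y(51) = (-3598/(-8604) - 151/8712) - 2*51**2*(-166 + 51) = (-3598*(-1/8604) - 151*1/8712) - 2*2601*(-115) = (1799/4302 - 151/8712) - 1*(-598230) = 278209/694056 + 598230 = 415205399089/694056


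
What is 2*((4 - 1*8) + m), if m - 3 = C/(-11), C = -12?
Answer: 2/11 ≈ 0.18182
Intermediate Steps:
m = 45/11 (m = 3 - 12/(-11) = 3 - 12*(-1/11) = 3 + 12/11 = 45/11 ≈ 4.0909)
2*((4 - 1*8) + m) = 2*((4 - 1*8) + 45/11) = 2*((4 - 8) + 45/11) = 2*(-4 + 45/11) = 2*(1/11) = 2/11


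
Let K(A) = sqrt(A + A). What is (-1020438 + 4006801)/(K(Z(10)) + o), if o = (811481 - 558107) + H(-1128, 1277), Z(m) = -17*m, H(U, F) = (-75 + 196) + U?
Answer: 753659471221/63689103029 - 5972726*I*sqrt(85)/63689103029 ≈ 11.833 - 0.0008646*I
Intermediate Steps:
H(U, F) = 121 + U
K(A) = sqrt(2)*sqrt(A) (K(A) = sqrt(2*A) = sqrt(2)*sqrt(A))
o = 252367 (o = (811481 - 558107) + (121 - 1128) = 253374 - 1007 = 252367)
(-1020438 + 4006801)/(K(Z(10)) + o) = (-1020438 + 4006801)/(sqrt(2)*sqrt(-17*10) + 252367) = 2986363/(sqrt(2)*sqrt(-170) + 252367) = 2986363/(sqrt(2)*(I*sqrt(170)) + 252367) = 2986363/(2*I*sqrt(85) + 252367) = 2986363/(252367 + 2*I*sqrt(85))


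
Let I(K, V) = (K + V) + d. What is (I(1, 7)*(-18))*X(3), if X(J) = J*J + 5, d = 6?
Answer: -3528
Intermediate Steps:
I(K, V) = 6 + K + V (I(K, V) = (K + V) + 6 = 6 + K + V)
X(J) = 5 + J**2 (X(J) = J**2 + 5 = 5 + J**2)
(I(1, 7)*(-18))*X(3) = ((6 + 1 + 7)*(-18))*(5 + 3**2) = (14*(-18))*(5 + 9) = -252*14 = -3528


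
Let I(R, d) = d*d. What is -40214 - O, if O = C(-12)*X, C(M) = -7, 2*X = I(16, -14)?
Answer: -39528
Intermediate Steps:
I(R, d) = d²
X = 98 (X = (½)*(-14)² = (½)*196 = 98)
O = -686 (O = -7*98 = -686)
-40214 - O = -40214 - 1*(-686) = -40214 + 686 = -39528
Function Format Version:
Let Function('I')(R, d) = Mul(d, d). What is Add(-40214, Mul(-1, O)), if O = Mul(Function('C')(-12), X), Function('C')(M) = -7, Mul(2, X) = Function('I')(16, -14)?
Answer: -39528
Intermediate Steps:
Function('I')(R, d) = Pow(d, 2)
X = 98 (X = Mul(Rational(1, 2), Pow(-14, 2)) = Mul(Rational(1, 2), 196) = 98)
O = -686 (O = Mul(-7, 98) = -686)
Add(-40214, Mul(-1, O)) = Add(-40214, Mul(-1, -686)) = Add(-40214, 686) = -39528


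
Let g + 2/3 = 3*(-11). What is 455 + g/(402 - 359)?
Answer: 58594/129 ≈ 454.22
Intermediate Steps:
g = -101/3 (g = -⅔ + 3*(-11) = -⅔ - 33 = -101/3 ≈ -33.667)
455 + g/(402 - 359) = 455 - 101/3/(402 - 359) = 455 - 101/3/43 = 455 + (1/43)*(-101/3) = 455 - 101/129 = 58594/129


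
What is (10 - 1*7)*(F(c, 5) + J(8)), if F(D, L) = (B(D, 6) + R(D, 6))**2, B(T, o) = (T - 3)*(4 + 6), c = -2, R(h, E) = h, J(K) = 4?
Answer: 8124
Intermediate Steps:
B(T, o) = -30 + 10*T (B(T, o) = (-3 + T)*10 = -30 + 10*T)
F(D, L) = (-30 + 11*D)**2 (F(D, L) = ((-30 + 10*D) + D)**2 = (-30 + 11*D)**2)
(10 - 1*7)*(F(c, 5) + J(8)) = (10 - 1*7)*((-30 + 11*(-2))**2 + 4) = (10 - 7)*((-30 - 22)**2 + 4) = 3*((-52)**2 + 4) = 3*(2704 + 4) = 3*2708 = 8124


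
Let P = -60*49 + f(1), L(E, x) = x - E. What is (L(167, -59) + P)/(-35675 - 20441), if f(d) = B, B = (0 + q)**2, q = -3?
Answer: 3157/56116 ≈ 0.056258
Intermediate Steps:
B = 9 (B = (0 - 3)**2 = (-3)**2 = 9)
f(d) = 9
P = -2931 (P = -60*49 + 9 = -2940 + 9 = -2931)
(L(167, -59) + P)/(-35675 - 20441) = ((-59 - 1*167) - 2931)/(-35675 - 20441) = ((-59 - 167) - 2931)/(-56116) = (-226 - 2931)*(-1/56116) = -3157*(-1/56116) = 3157/56116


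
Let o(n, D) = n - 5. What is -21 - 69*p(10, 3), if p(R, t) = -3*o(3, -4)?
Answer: -435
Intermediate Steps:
o(n, D) = -5 + n
p(R, t) = 6 (p(R, t) = -3*(-5 + 3) = -3*(-2) = 6)
-21 - 69*p(10, 3) = -21 - 69*6 = -21 - 414 = -435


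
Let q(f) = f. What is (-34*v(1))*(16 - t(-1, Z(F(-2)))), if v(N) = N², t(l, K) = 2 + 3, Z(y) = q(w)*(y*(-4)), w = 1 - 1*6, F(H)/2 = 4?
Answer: -374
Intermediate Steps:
F(H) = 8 (F(H) = 2*4 = 8)
w = -5 (w = 1 - 6 = -5)
Z(y) = 20*y (Z(y) = -5*y*(-4) = -(-20)*y = 20*y)
t(l, K) = 5
(-34*v(1))*(16 - t(-1, Z(F(-2)))) = (-34*1²)*(16 - 1*5) = (-34*1)*(16 - 5) = -34*11 = -374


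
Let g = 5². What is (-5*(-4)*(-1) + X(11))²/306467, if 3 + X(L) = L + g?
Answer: 169/306467 ≈ 0.00055145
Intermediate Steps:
g = 25
X(L) = 22 + L (X(L) = -3 + (L + 25) = -3 + (25 + L) = 22 + L)
(-5*(-4)*(-1) + X(11))²/306467 = (-5*(-4)*(-1) + (22 + 11))²/306467 = (20*(-1) + 33)²*(1/306467) = (-20 + 33)²*(1/306467) = 13²*(1/306467) = 169*(1/306467) = 169/306467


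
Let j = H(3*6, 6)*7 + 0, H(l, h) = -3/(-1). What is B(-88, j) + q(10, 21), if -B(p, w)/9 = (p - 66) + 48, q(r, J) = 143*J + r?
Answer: 3967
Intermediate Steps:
H(l, h) = 3 (H(l, h) = -3*(-1) = 3)
j = 21 (j = 3*7 + 0 = 21 + 0 = 21)
q(r, J) = r + 143*J
B(p, w) = 162 - 9*p (B(p, w) = -9*((p - 66) + 48) = -9*((-66 + p) + 48) = -9*(-18 + p) = 162 - 9*p)
B(-88, j) + q(10, 21) = (162 - 9*(-88)) + (10 + 143*21) = (162 + 792) + (10 + 3003) = 954 + 3013 = 3967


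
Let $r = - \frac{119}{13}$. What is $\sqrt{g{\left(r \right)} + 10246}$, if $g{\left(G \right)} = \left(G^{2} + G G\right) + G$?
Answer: $\frac{\sqrt{1758349}}{13} \approx 102.0$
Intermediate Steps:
$r = - \frac{119}{13}$ ($r = \left(-119\right) \frac{1}{13} = - \frac{119}{13} \approx -9.1538$)
$g{\left(G \right)} = G + 2 G^{2}$ ($g{\left(G \right)} = \left(G^{2} + G^{2}\right) + G = 2 G^{2} + G = G + 2 G^{2}$)
$\sqrt{g{\left(r \right)} + 10246} = \sqrt{- \frac{119 \left(1 + 2 \left(- \frac{119}{13}\right)\right)}{13} + 10246} = \sqrt{- \frac{119 \left(1 - \frac{238}{13}\right)}{13} + 10246} = \sqrt{\left(- \frac{119}{13}\right) \left(- \frac{225}{13}\right) + 10246} = \sqrt{\frac{26775}{169} + 10246} = \sqrt{\frac{1758349}{169}} = \frac{\sqrt{1758349}}{13}$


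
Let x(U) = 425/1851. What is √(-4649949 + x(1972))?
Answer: I*√15931659127074/1851 ≈ 2156.4*I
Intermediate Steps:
x(U) = 425/1851 (x(U) = 425*(1/1851) = 425/1851)
√(-4649949 + x(1972)) = √(-4649949 + 425/1851) = √(-8607055174/1851) = I*√15931659127074/1851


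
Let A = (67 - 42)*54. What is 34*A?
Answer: 45900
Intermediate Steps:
A = 1350 (A = 25*54 = 1350)
34*A = 34*1350 = 45900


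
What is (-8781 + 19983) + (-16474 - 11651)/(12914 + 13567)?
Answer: 98870679/8827 ≈ 11201.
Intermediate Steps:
(-8781 + 19983) + (-16474 - 11651)/(12914 + 13567) = 11202 - 28125/26481 = 11202 - 28125*1/26481 = 11202 - 9375/8827 = 98870679/8827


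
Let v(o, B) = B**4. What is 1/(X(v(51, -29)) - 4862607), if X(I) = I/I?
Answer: -1/4862606 ≈ -2.0565e-7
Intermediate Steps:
X(I) = 1
1/(X(v(51, -29)) - 4862607) = 1/(1 - 4862607) = 1/(-4862606) = -1/4862606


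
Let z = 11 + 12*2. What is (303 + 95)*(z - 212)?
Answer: -70446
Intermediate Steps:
z = 35 (z = 11 + 24 = 35)
(303 + 95)*(z - 212) = (303 + 95)*(35 - 212) = 398*(-177) = -70446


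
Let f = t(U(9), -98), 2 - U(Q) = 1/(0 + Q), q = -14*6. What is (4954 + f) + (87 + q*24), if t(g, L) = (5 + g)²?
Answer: 248869/81 ≈ 3072.5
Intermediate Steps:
q = -84
U(Q) = 2 - 1/Q (U(Q) = 2 - 1/(0 + Q) = 2 - 1/Q)
f = 3844/81 (f = (5 + (2 - 1/9))² = (5 + (2 - 1*⅑))² = (5 + (2 - ⅑))² = (5 + 17/9)² = (62/9)² = 3844/81 ≈ 47.457)
(4954 + f) + (87 + q*24) = (4954 + 3844/81) + (87 - 84*24) = 405118/81 + (87 - 2016) = 405118/81 - 1929 = 248869/81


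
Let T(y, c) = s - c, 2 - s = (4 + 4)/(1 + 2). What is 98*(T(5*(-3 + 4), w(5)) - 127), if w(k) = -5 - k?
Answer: -34594/3 ≈ -11531.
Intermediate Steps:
s = -⅔ (s = 2 - (4 + 4)/(1 + 2) = 2 - 8/3 = -⅔ ≈ -0.66667)
T(y, c) = -⅔ - c
98*(T(5*(-3 + 4), w(5)) - 127) = 98*((-⅔ - (-5 - 1*5)) - 127) = 98*((-⅔ - (-5 - 5)) - 127) = 98*((-⅔ - 1*(-10)) - 127) = 98*((-⅔ + 10) - 127) = 98*(28/3 - 127) = 98*(-353/3) = -34594/3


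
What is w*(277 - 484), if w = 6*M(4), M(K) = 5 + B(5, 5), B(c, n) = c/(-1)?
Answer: 0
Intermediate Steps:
B(c, n) = -c (B(c, n) = c*(-1) = -c)
M(K) = 0 (M(K) = 5 - 1*5 = 5 - 5 = 0)
w = 0 (w = 6*0 = 0)
w*(277 - 484) = 0*(277 - 484) = 0*(-207) = 0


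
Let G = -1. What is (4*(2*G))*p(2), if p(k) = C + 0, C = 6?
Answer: -48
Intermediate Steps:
p(k) = 6 (p(k) = 6 + 0 = 6)
(4*(2*G))*p(2) = (4*(2*(-1)))*6 = (4*(-2))*6 = -8*6 = -48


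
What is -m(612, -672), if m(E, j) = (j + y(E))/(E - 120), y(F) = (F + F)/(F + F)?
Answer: 671/492 ≈ 1.3638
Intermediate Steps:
y(F) = 1 (y(F) = (2*F)/((2*F)) = (2*F)*(1/(2*F)) = 1)
m(E, j) = (1 + j)/(-120 + E) (m(E, j) = (j + 1)/(E - 120) = (1 + j)/(-120 + E))
-m(612, -672) = -(1 - 672)/(-120 + 612) = -(-671)/492 = -1*(-671/492) = 671/492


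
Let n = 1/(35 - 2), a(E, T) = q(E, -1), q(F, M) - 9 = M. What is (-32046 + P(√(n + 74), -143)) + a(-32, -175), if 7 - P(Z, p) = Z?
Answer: -32031 - √80619/33 ≈ -32040.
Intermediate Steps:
q(F, M) = 9 + M
a(E, T) = 8 (a(E, T) = 9 - 1 = 8)
n = 1/33 ≈ 0.030303
P(Z, p) = 7 - Z
(-32046 + P(√(n + 74), -143)) + a(-32, -175) = (-32046 + (7 - √(1/33 + 74))) + 8 = (-32046 + (7 - √(2443/33))) + 8 = (-32046 + (7 - √80619/33)) + 8 = (-32039 - √80619/33) + 8 = -32031 - √80619/33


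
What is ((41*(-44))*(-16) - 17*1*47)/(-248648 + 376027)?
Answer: 28065/127379 ≈ 0.22033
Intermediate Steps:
((41*(-44))*(-16) - 17*1*47)/(-248648 + 376027) = (-1804*(-16) - 17*47)/127379 = (28864 - 799)*(1/127379) = 28065*(1/127379) = 28065/127379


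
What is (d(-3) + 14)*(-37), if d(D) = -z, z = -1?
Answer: -555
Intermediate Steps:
d(D) = 1 (d(D) = -1*(-1) = 1)
(d(-3) + 14)*(-37) = (1 + 14)*(-37) = 15*(-37) = -555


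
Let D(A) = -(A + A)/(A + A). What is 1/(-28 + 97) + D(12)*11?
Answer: -758/69 ≈ -10.986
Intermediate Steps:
D(A) = -1 (D(A) = -2*A/(2*A) = -2*A*1/(2*A) = -1*1 = -1)
1/(-28 + 97) + D(12)*11 = 1/(-28 + 97) - 1*11 = 1/69 - 11 = -758/69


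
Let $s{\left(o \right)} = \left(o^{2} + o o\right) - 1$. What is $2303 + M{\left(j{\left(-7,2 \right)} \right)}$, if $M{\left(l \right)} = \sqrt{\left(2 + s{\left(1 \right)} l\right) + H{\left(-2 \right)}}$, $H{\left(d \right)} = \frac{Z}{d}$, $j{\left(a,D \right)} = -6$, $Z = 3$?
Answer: $2303 + \frac{i \sqrt{22}}{2} \approx 2303.0 + 2.3452 i$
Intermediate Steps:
$H{\left(d \right)} = \frac{3}{d}$
$s{\left(o \right)} = -1 + 2 o^{2}$ ($s{\left(o \right)} = \left(o^{2} + o^{2}\right) - 1 = 2 o^{2} - 1 = -1 + 2 o^{2}$)
$M{\left(l \right)} = \sqrt{\frac{1}{2} + l}$ ($M{\left(l \right)} = \sqrt{\left(2 + \left(-1 + 2 \cdot 1^{2}\right) l\right) + \frac{3}{-2}} = \sqrt{\left(2 + \left(-1 + 2 \cdot 1\right) l\right) + 3 \left(- \frac{1}{2}\right)} = \sqrt{\left(2 + \left(-1 + 2\right) l\right) - \frac{3}{2}} = \sqrt{\left(2 + 1 l\right) - \frac{3}{2}} = \sqrt{\left(2 + l\right) - \frac{3}{2}} = \sqrt{\frac{1}{2} + l}$)
$2303 + M{\left(j{\left(-7,2 \right)} \right)} = 2303 + \frac{\sqrt{2 + 4 \left(-6\right)}}{2} = 2303 + \frac{\sqrt{2 - 24}}{2} = 2303 + \frac{\sqrt{-22}}{2} = 2303 + \frac{i \sqrt{22}}{2}$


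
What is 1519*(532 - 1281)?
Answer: -1137731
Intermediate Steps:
1519*(532 - 1281) = 1519*(-749) = -1137731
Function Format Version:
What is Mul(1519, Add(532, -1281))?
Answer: -1137731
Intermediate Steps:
Mul(1519, Add(532, -1281)) = Mul(1519, -749) = -1137731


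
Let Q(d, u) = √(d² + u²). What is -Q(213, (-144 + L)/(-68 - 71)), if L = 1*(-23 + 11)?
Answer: -3*√97399865/139 ≈ -213.00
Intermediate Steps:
L = -12 (L = 1*(-12) = -12)
-Q(213, (-144 + L)/(-68 - 71)) = -√(213² + ((-144 - 12)/(-68 - 71))²) = -√(45369 + (-156/(-139))²) = -√(45369 + (-156*(-1/139))²) = -√(45369 + (156/139)²) = -√(45369 + 24336/19321) = -√(876598785/19321) = -3*√97399865/139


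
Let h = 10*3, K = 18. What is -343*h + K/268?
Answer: -1378851/134 ≈ -10290.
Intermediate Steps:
h = 30
-343*h + K/268 = -343*30 + 18/268 = -10290 + 18*(1/268) = -10290 + 9/134 = -1378851/134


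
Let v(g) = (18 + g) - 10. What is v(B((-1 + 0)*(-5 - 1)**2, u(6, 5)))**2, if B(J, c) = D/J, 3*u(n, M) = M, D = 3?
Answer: 9025/144 ≈ 62.674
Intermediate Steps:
u(n, M) = M/3
B(J, c) = 3/J
v(g) = 8 + g
v(B((-1 + 0)*(-5 - 1)**2, u(6, 5)))**2 = (8 + 3/(((-1 + 0)*(-5 - 1)**2)))**2 = (8 + 3/((-1*(-6)**2)))**2 = (8 + 3/((-1*36)))**2 = (8 + 3/(-36))**2 = (8 + 3*(-1/36))**2 = (8 - 1/12)**2 = (95/12)**2 = 9025/144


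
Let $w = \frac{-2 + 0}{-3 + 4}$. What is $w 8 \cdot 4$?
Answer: $-64$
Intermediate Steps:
$w = -2$ ($w = - \frac{2}{1} = \left(-2\right) 1 = -2$)
$w 8 \cdot 4 = \left(-2\right) 8 \cdot 4 = \left(-16\right) 4 = -64$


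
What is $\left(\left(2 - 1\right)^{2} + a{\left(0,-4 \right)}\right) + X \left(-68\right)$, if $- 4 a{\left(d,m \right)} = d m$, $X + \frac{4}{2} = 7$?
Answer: $-339$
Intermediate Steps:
$X = 5$ ($X = -2 + 7 = 5$)
$a{\left(d,m \right)} = - \frac{d m}{4}$
$\left(\left(2 - 1\right)^{2} + a{\left(0,-4 \right)}\right) + X \left(-68\right) = \left(\left(2 - 1\right)^{2} - 0 \left(-4\right)\right) + 5 \left(-68\right) = \left(1^{2} + 0\right) - 340 = \left(1 + 0\right) - 340 = 1 - 340 = -339$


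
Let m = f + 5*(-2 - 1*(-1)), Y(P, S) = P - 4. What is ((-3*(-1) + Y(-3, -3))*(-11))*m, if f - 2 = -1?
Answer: -176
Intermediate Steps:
Y(P, S) = -4 + P
f = 1 (f = 2 - 1 = 1)
m = -4 (m = 1 + 5*(-2 - 1*(-1)) = 1 + 5*(-2 + 1) = 1 + 5*(-1) = 1 - 5 = -4)
((-3*(-1) + Y(-3, -3))*(-11))*m = ((-3*(-1) + (-4 - 3))*(-11))*(-4) = ((3 - 7)*(-11))*(-4) = -4*(-11)*(-4) = 44*(-4) = -176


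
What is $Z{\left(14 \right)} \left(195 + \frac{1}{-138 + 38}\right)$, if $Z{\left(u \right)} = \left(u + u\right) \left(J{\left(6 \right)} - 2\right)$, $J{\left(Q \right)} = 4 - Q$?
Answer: $- \frac{545972}{25} \approx -21839.0$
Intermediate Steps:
$Z{\left(u \right)} = - 8 u$ ($Z{\left(u \right)} = \left(u + u\right) \left(\left(4 - 6\right) - 2\right) = 2 u \left(\left(4 - 6\right) - 2\right) = 2 u \left(-2 - 2\right) = 2 u \left(-4\right) = - 8 u$)
$Z{\left(14 \right)} \left(195 + \frac{1}{-138 + 38}\right) = \left(-8\right) 14 \left(195 + \frac{1}{-138 + 38}\right) = - 112 \left(195 + \frac{1}{-100}\right) = - 112 \left(195 - \frac{1}{100}\right) = \left(-112\right) \frac{19499}{100} = - \frac{545972}{25}$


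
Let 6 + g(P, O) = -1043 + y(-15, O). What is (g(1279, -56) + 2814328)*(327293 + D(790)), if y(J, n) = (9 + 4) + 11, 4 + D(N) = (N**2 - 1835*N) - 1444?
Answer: -1405821575615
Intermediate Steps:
D(N) = -1448 + N**2 - 1835*N (D(N) = -4 + ((N**2 - 1835*N) - 1444) = -4 + (-1444 + N**2 - 1835*N) = -1448 + N**2 - 1835*N)
y(J, n) = 24 (y(J, n) = 13 + 11 = 24)
g(P, O) = -1025 (g(P, O) = -6 + (-1043 + 24) = -6 - 1019 = -1025)
(g(1279, -56) + 2814328)*(327293 + D(790)) = (-1025 + 2814328)*(327293 + (-1448 + 790**2 - 1835*790)) = 2813303*(327293 + (-1448 + 624100 - 1449650)) = 2813303*(327293 - 826998) = 2813303*(-499705) = -1405821575615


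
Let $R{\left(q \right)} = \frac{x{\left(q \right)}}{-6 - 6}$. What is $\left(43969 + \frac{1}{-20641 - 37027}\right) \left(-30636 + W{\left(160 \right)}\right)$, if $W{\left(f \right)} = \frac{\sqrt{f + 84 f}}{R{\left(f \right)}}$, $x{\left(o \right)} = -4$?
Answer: $- \frac{19420193264769}{14417} + \frac{38034064365 \sqrt{34}}{14417} \approx -1.3317 \cdot 10^{9}$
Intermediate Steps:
$R{\left(q \right)} = \frac{1}{3}$ ($R{\left(q \right)} = - \frac{4}{-6 - 6} = - \frac{4}{-12} = \left(-4\right) \left(- \frac{1}{12}\right) = \frac{1}{3}$)
$W{\left(f \right)} = 3 \sqrt{85} \sqrt{f}$ ($W{\left(f \right)} = \sqrt{f + 84 f} \frac{1}{\frac{1}{3}} = \sqrt{85 f} 3 = \sqrt{85} \sqrt{f} 3 = 3 \sqrt{85} \sqrt{f}$)
$\left(43969 + \frac{1}{-20641 - 37027}\right) \left(-30636 + W{\left(160 \right)}\right) = \left(43969 + \frac{1}{-20641 - 37027}\right) \left(-30636 + 3 \sqrt{85} \sqrt{160}\right) = \left(43969 + \frac{1}{-57668}\right) \left(-30636 + 3 \sqrt{85} \cdot 4 \sqrt{10}\right) = \left(43969 - \frac{1}{57668}\right) \left(-30636 + 60 \sqrt{34}\right) = \frac{2535604291 \left(-30636 + 60 \sqrt{34}\right)}{57668} = - \frac{19420193264769}{14417} + \frac{38034064365 \sqrt{34}}{14417}$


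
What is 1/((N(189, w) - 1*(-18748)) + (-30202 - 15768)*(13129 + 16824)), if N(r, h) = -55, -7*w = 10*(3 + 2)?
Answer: -1/1376920717 ≈ -7.2626e-10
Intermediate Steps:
w = -50/7 (w = -10*(3 + 2)/7 = -10*5/7 = -1/7*50 = -50/7 ≈ -7.1429)
1/((N(189, w) - 1*(-18748)) + (-30202 - 15768)*(13129 + 16824)) = 1/((-55 - 1*(-18748)) + (-30202 - 15768)*(13129 + 16824)) = 1/((-55 + 18748) - 45970*29953) = 1/(18693 - 1376939410) = 1/(-1376920717) = -1/1376920717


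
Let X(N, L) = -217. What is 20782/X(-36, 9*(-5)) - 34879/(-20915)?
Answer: -427086787/4538555 ≈ -94.102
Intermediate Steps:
20782/X(-36, 9*(-5)) - 34879/(-20915) = 20782/(-217) - 34879/(-20915) = 20782*(-1/217) - 34879*(-1/20915) = -20782/217 + 34879/20915 = -427086787/4538555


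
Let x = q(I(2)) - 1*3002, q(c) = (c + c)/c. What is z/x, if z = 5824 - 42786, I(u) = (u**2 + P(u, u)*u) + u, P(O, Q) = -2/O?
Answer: 18481/1500 ≈ 12.321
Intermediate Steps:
I(u) = -2 + u + u**2 (I(u) = (u**2 + (-2/u)*u) + u = (u**2 - 2) + u = (-2 + u**2) + u = -2 + u + u**2)
q(c) = 2 (q(c) = (2*c)/c = 2)
x = -3000 (x = 2 - 1*3002 = 2 - 3002 = -3000)
z = -36962
z/x = -36962/(-3000) = -36962*(-1/3000) = 18481/1500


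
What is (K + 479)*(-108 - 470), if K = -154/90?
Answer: -12414284/45 ≈ -2.7587e+5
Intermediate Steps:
K = -77/45 (K = -154*1/90 = -77/45 ≈ -1.7111)
(K + 479)*(-108 - 470) = (-77/45 + 479)*(-108 - 470) = (21478/45)*(-578) = -12414284/45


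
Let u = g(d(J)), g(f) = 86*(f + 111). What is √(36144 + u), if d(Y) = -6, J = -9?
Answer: √45174 ≈ 212.54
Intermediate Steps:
g(f) = 9546 + 86*f (g(f) = 86*(111 + f) = 9546 + 86*f)
u = 9030 (u = 9546 + 86*(-6) = 9546 - 516 = 9030)
√(36144 + u) = √(36144 + 9030) = √45174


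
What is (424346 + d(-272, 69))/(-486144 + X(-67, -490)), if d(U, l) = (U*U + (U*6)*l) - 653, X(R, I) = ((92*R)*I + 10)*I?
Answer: -385069/1480467444 ≈ -0.00026010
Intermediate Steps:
X(R, I) = I*(10 + 92*I*R) (X(R, I) = (92*I*R + 10)*I = (10 + 92*I*R)*I = I*(10 + 92*I*R))
d(U, l) = -653 + U² + 6*U*l (d(U, l) = (U² + (6*U)*l) - 653 = (U² + 6*U*l) - 653 = -653 + U² + 6*U*l)
(424346 + d(-272, 69))/(-486144 + X(-67, -490)) = (424346 + (-653 + (-272)² + 6*(-272)*69))/(-486144 + 2*(-490)*(5 + 46*(-490)*(-67))) = (424346 + (-653 + 73984 - 112608))/(-486144 + 2*(-490)*(5 + 1510180)) = (424346 - 39277)/(-486144 + 2*(-490)*1510185) = 385069/(-486144 - 1479981300) = 385069/(-1480467444) = 385069*(-1/1480467444) = -385069/1480467444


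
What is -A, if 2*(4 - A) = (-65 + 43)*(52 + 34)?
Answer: -950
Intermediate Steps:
A = 950 (A = 4 - (-65 + 43)*(52 + 34)/2 = 4 - (-11)*86 = 4 - 1/2*(-1892) = 4 + 946 = 950)
-A = -1*950 = -950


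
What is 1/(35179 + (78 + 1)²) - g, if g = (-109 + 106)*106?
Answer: 13171561/41420 ≈ 318.00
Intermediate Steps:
g = -318 (g = -3*106 = -318)
1/(35179 + (78 + 1)²) - g = 1/(35179 + (78 + 1)²) - 1*(-318) = 1/(35179 + 79²) + 318 = 1/(35179 + 6241) + 318 = 1/41420 + 318 = 13171561/41420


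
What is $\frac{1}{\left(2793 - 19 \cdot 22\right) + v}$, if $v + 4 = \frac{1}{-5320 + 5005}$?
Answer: $\frac{315}{746864} \approx 0.00042176$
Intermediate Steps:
$v = - \frac{1261}{315}$ ($v = -4 + \frac{1}{-5320 + 5005} = -4 + \frac{1}{-315} = -4 - \frac{1}{315} = - \frac{1261}{315} \approx -4.0032$)
$\frac{1}{\left(2793 - 19 \cdot 22\right) + v} = \frac{1}{\left(2793 - 19 \cdot 22\right) - \frac{1261}{315}} = \frac{1}{\left(2793 - 418\right) - \frac{1261}{315}} = \frac{1}{2375 - \frac{1261}{315}} = \frac{1}{\frac{746864}{315}} = \frac{315}{746864}$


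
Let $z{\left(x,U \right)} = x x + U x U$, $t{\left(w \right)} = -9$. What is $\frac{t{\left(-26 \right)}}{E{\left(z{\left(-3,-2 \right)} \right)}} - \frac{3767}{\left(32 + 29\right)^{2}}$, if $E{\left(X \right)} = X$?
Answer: $\frac{7396}{3721} \approx 1.9876$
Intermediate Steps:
$z{\left(x,U \right)} = x^{2} + x U^{2}$
$\frac{t{\left(-26 \right)}}{E{\left(z{\left(-3,-2 \right)} \right)}} - \frac{3767}{\left(32 + 29\right)^{2}} = - \frac{9}{\left(-3\right) \left(-3 + \left(-2\right)^{2}\right)} - \frac{3767}{\left(32 + 29\right)^{2}} = - \frac{9}{\left(-3\right) \left(-3 + 4\right)} - \frac{3767}{61^{2}} = - \frac{9}{\left(-3\right) 1} - \frac{3767}{3721} = - \frac{9}{-3} - \frac{3767}{3721} = \left(-9\right) \left(- \frac{1}{3}\right) - \frac{3767}{3721} = 3 - \frac{3767}{3721} = \frac{7396}{3721}$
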